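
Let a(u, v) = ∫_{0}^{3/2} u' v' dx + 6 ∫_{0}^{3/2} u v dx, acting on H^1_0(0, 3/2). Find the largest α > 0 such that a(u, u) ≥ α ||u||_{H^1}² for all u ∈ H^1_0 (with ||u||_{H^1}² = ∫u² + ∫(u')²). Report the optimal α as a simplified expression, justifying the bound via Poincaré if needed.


α = 1

Coercivity of a(·,·) on H^1_0(0, 3/2) means a(u, u) ≥ α ||u||_{H^1}² for every u ∈ H^1_0.
The interval has length L = 3/2, and Poincaré/coercivity depend only on L. Here a(u, u) = ∫(u')² + (6)·∫u².
Here c = 6 ≥ 1, so a(u,u) = ∫(u')² + c∫u² ≥ ∫(u')² + ∫u² = ||u||_{H^1}², i.e. α = 1 works. No larger α is possible: a(u,u) ≥ α||u||_{H^1}² means (1−α)∫(u')² ≥ (α−c)∫u², and for the modes u_n = sin(nπ(x−x₀)/L) (x₀ the left endpoint) one has ∫u_n²/∫(u_n')² = (L/(nπ))² → 0, so a(u_n,u_n)/||u_n||_{H^1}² → 1. Hence the optimal constant is α = 1.
Therefore α = 1.


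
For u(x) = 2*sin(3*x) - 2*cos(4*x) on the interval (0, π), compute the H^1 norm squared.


||u||_{H^1(0,π)}^2 = 816/7 + 54*π

u'(x) = 8*sin(4*x) + 6*cos(3*x).
Expand u² and (u')² and integrate term by term on (0, π), using: for integers n ≥ 1, ∫_0^π sin²(nx) dx = ∫_0^π cos²(nx) dx = π/2; for n ≠ n', ∫_0^π sin(nx)sin(n'x) dx = ∫_0^π cos(nx)cos(n'x) dx = 0; and by product-to-sum, ∫_0^π sin(nx)cos(n'x) dx = ½∫_0^π [sin((n+n')x) + sin((n−n')x)] dx, which is 0 when n+n' is even and 2n/(n²−n'²) when n+n' is odd (it need not vanish on (0, π)).
  u² squared terms: (-2)²·∫cos(4x)² dx = 4·π/2 = 2*π;  (2)²·∫sin(3x)² dx = 4·π/2 = 2*π.
  u² cross terms: 2·(-2)·(2)·∫cos(4x)·sin(3x) dx = -8·(-6/7) = 48/7.
  So ∫_0^π u² dx = 2*π + 2*π + 48/7 = 48/7 + 4*π.
  (u')² squared terms: (6)²·∫cos(3x)² dx = 36·π/2 = 18*π;  (8)²·∫sin(4x)² dx = 64·π/2 = 32*π.
  (u')² cross terms: 2·(6)·(8)·∫cos(3x)·sin(4x) dx = 96·(8/7) = 768/7.
  So ∫_0^π (u')² dx = 18*π + 32*π + 768/7 = 768/7 + 50*π.
||u||_{H^1}^2 = (48/7 + 4*π) + (768/7 + 50*π) = 816/7 + 54*π.


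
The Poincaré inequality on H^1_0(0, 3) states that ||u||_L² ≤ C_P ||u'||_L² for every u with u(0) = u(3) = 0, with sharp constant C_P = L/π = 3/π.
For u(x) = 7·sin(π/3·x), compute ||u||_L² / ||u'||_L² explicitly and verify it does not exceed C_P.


||u||_L² / ||u'||_L² = 3/π = C_P.

u(x) = 7·sin(π/3·x), so u'(x) = 7*π*cos(π*x/3)/3.
Writing u(x) = A·sin(kπx/L) with A = 7 and k = 1, use ∫_0^L sin²(kπx/L) dx = L/2 and ∫_0^L cos²(kπx/L) dx = L/2.
u² = 49·sin²(π/3·x) and (u')² = 49*π^2/9·cos²(π/3·x), and each of sin², cos² integrates to L/2 = 3/2 over (0, 3).
∫_0^3 u² dx = 147/2, so ||u||_L² = 7*sqrt(6)/2.
∫_0^3 (u')² dx = 49*π^2/6, so ||u'||_L² = 7*sqrt(6)*π/6.
Ratio ||u||_L² / ||u'||_L² = 3/π.
Sharp Poincaré constant on H^1_0(0, 3) is C_P = L/π = 3/π, achieved by sin(π/3·x).
This is the k = 1 eigenfunction (up to amplitude), so the ratio equals the sharp Poincaré constant exactly.


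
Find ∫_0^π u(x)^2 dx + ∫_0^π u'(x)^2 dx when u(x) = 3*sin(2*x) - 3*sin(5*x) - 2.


||u||_{H^1(0,π)}^2 = 24/5 + 287*π/2

u'(x) = 6*cos(2*x) - 15*cos(5*x).
Expand u² and (u')² and integrate term by term on (0, π), using: for integers n ≥ 1, ∫_0^π sin²(nx) dx = ∫_0^π cos²(nx) dx = π/2; for n ≠ n', ∫_0^π sin(nx)sin(n'x) dx = ∫_0^π cos(nx)cos(n'x) dx = 0; and by product-to-sum, ∫_0^π sin(nx)cos(n'x) dx = ½∫_0^π [sin((n+n')x) + sin((n−n')x)] dx, which is 0 when n+n' is even and 2n/(n²−n'²) when n+n' is odd (it need not vanish on (0, π)). For the constant mode: ∫_0^π 1 dx = π, ∫_0^π cos(nx) dx = 0, ∫_0^π sin(nx) dx = (1−(−1)^n)/n.
  u² squared terms: (-2)²·∫1 dx = 4·π = 4*π;  (-3)²·∫sin(5x)² dx = 9·π/2 = 9*π/2;  (3)²·∫sin(2x)² dx = 9·π/2 = 9*π/2.
  u² cross terms: 2·(-2)·(-3)·∫1·sin(5x) dx = 12·(2/5) = 24/5;  2·(-2)·(3)·∫1·sin(2x) dx = -12·(0) = 0;  2·(-3)·(3)·∫sin(5x)·sin(2x) dx = -18·(0) = 0.
  So ∫_0^π u² dx = 4*π + 9*π/2 + 9*π/2 + 24/5 + 0 + 0 = 24/5 + 13*π.
  (u')² squared terms: (-15)²·∫cos(5x)² dx = 225·π/2 = 225*π/2;  (6)²·∫cos(2x)² dx = 36·π/2 = 18*π.
  (u')² cross terms: 2·(-15)·(6)·∫cos(5x)·cos(2x) dx = -180·(0) = 0.
  So ∫_0^π (u')² dx = 225*π/2 + 18*π + 0 = 261*π/2.
||u||_{H^1}^2 = (24/5 + 13*π) + (261*π/2) = 24/5 + 287*π/2.


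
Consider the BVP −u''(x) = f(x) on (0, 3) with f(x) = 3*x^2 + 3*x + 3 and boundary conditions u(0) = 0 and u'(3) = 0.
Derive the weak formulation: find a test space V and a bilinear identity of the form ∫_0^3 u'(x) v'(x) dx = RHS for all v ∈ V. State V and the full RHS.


V = {v ∈ H^1(0, 3) : v(0) = 0} (test functions vanish at x = 0 where u is specified); weak form: ∫_0^3 u'v' dx = ∫_0^3 (3*x^2 + 3*x + 3) v dx for all v ∈ V.

Multiply both sides by a test function v and integrate from 0 to 3:
  ∫_0^3 −u''(x) v(x) dx = ∫_0^3 f(x) v(x) dx.
Integrate the LHS by parts once:
  ∫_0^3 −u'' v dx = −[u'(x) v(x)]_0^3 + ∫_0^3 u'(x) v'(x) dx.
Thus ∫_0^3 u'(x) v'(x) dx = ∫_0^3 f(x) v(x) dx + [u'(x) v(x)]_0^3.
Choose V so that boundary terms are either known or forced to vanish.
Mixed BC: u(0) = 0 (Dirichlet) and u'(3) = 0 (Neumann). Define V = {v ∈ H^1(0, 3) : v(0) = 0}. Then [u' v]_0^3 = u'(3)·v(3) − u'(0)·0 = 0.
Weak formulation: find u (satisfying any essential BC) such that ∫_0^3 u'(x) v'(x) dx = ∫_0^3 f v dx for all v ∈ V (Dirichlet at 0 absorbed into V; the Neumann datum at x = 3 is zero, so no boundary term remains).
Substituting f(x) = 3*x^2 + 3*x + 3, the right-hand side is ∫_0^3 (3*x^2 + 3*x + 3) v dx.


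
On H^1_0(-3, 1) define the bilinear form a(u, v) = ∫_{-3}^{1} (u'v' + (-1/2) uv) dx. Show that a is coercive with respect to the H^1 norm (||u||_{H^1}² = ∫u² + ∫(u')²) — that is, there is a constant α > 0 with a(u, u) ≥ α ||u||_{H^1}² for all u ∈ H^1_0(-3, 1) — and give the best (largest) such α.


α = (-8 + π^2)/(π^2 + 16)

Coercivity of a(·,·) on H^1_0(-3, 1) means a(u, u) ≥ α ||u||_{H^1}² for every u ∈ H^1_0.
The interval has length L = 4, and Poincaré/coercivity depend only on L. Here a(u, u) = ∫(u')² + (-1/2)·∫u².
Here c = -1/2 < 0 with |c| < (π/L)² = π^2/16, so coercivity still holds. The condition a(u,u) ≥ α||u||_{H^1}² reads (1−α)∫(u')² ≥ (α−c)∫u². Any admissible α is ≤ 1 (rapidly oscillating u have ∫u²/∫(u')² → 0), and α = 1 would force 0 ≥ (1−c)∫u², impossible since c < 1; so 1−α > 0. By the sharp Poincaré inequality on H^1_0 of an interval of length L, ∫(u')² ≥ (π/L)²∫u² with equality for the first sine mode sin(π(x−x₀)/L) (x₀ the left endpoint), so the inequality holds for all u iff (1−α)(π/L)² ≥ α − c, i.e. α ≤ ((π/L)² + c)/((π/L)² + 1) = (1 + c(L/π)²)/(1 + (L/π)²). (Direct route, valid since c ≤ 0: Poincaré gives c∫u² ≥ c(L/π)²∫(u')², so a(u,u) ≥ (1 + c(L/π)²)∫(u')², while ||u||_{H^1}² ≤ (1 + (L/π)²)∫(u')²; dividing yields the same α.) With (π/L)² = π^2/16 and c = -1/2, the largest admissible constant is α = ((π/L)² + c)/((π/L)² + 1).
Simplifying, α = (-8 + π^2)/(π^2 + 16).


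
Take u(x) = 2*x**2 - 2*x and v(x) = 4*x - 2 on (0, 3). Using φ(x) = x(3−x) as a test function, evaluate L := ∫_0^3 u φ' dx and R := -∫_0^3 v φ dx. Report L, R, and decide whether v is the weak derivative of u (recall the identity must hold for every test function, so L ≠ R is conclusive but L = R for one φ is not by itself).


LHS = -18, RHS = -18. Yes, v = u' weakly.

u(x) = 2*x**2 - 2*x, classical derivative u'(x) = 4*x - 2.
φ(x) = x(3−x), so φ'(x) = 3 - 2*x.
Note φ(0) = φ(3) = 0, so the boundary term u·φ vanishes.
LHS = ∫_0^3 u(x) φ'(x) dx = ∫_0^3 (-4*x^3 + 10*x^2 - 6*x) dx. Term by term:
  ∫_0^3 -4*x^3 dx = -81;  ∫_0^3 10*x^2 dx = 90;  ∫_0^3 -6*x dx = -27.
Sum: -81 + 90 − 27 = -18.
So LHS = -18.
∫_0^3 v(x) φ(x) dx = ∫_0^3 (-4*x^3 + 14*x^2 - 6*x) dx. Term by term:
  ∫_0^3 -4*x^3 dx = -81;  ∫_0^3 14*x^2 dx = 126;  ∫_0^3 -6*x dx = -27.
Sum: -81 + 126 − 27 = 18.
So RHS = -∫_0^3 v(x) φ(x) dx = -18.
LHS = RHS, so the identity holds for this test φ.
Moreover u is smooth here and v(x) = u'(x) = 4*x - 2 pointwise, so the identity holds for every test function. Hence v is the weak derivative of u.


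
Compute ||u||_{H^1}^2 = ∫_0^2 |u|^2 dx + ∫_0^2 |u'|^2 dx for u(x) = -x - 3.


||u||_{H^1}^2 = 104/3

The H^1 norm (squared) on an interval (0, L) is
  ||u||_{H^1}^2 = ∫_0^L u(x)^2 dx + ∫_0^L u'(x)^2 dx.
Compute u'(x) = -1.
Then u(x)^2 = x**2 + 6*x + 9 and u'(x)^2 = 1.
Integrate each monomial from 0 to 2 using ∫_0^2 c·x^n dx = c·2^(n+1)/(n+1):
  ∫_0^2 u(x)^2 dx = ∫_0^2 (x^2 + 6*x + 9) dx. Term by term:
    ∫_0^2 x^2 dx = 8/3;  ∫_0^2 6*x dx = 12;  ∫_0^2 9 dx = 18.
  Sum: 8/3 + 12 + 18 = 98/3.
  ∫_0^2 u'(x)^2 dx = ∫_0^2 (1) dx. Term by term:
    ∫_0^2 1 dx = 2.
Adding: ||u||_{H^1}^2 = 98/3 + 2 = 104/3.


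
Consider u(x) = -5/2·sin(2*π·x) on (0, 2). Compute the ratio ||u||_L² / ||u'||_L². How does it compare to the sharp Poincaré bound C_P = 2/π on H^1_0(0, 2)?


||u||_L² / ||u'||_L² = 1/(2*π) < C_P = 2/π.

u(x) = -5/2·sin(2*π·x), so u'(x) = -5*π*cos(2*π*x).
Writing u(x) = A·sin(kπx/L) with A = -5/2 and k = 4, use ∫_0^L sin²(kπx/L) dx = L/2 and ∫_0^L cos²(kπx/L) dx = L/2.
u² = 25/4·sin²(2*π·x) and (u')² = 25*π^2·cos²(2*π·x), and each of sin², cos² integrates to L/2 = 1 over (0, 2).
∫_0^2 u² dx = 25/4, so ||u||_L² = 5/2.
∫_0^2 (u')² dx = 25*π^2, so ||u'||_L² = 5*π.
Ratio ||u||_L² / ||u'||_L² = 1/(2*π).
Sharp Poincaré constant on H^1_0(0, 2) is C_P = L/π = 2/π, achieved by sin(π/2·x).
This is the k = 4 harmonic; the ratio L/(kπ) is strictly less than C_P = L/π, consistent with the sharp inequality ||u||_L² ≤ C_P ||u'||_L².


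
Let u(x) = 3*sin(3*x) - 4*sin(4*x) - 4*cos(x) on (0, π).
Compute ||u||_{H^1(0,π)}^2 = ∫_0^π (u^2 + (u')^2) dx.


||u||_{H^1(0,π)}^2 = 512/15 + 197*π

u'(x) = 4*sin(x) + 9*cos(3*x) - 16*cos(4*x).
Expand u² and (u')² and integrate term by term on (0, π), using: for integers n ≥ 1, ∫_0^π sin²(nx) dx = ∫_0^π cos²(nx) dx = π/2; for n ≠ n', ∫_0^π sin(nx)sin(n'x) dx = ∫_0^π cos(nx)cos(n'x) dx = 0; and by product-to-sum, ∫_0^π sin(nx)cos(n'x) dx = ½∫_0^π [sin((n+n')x) + sin((n−n')x)] dx, which is 0 when n+n' is even and 2n/(n²−n'²) when n+n' is odd (it need not vanish on (0, π)).
  u² squared terms: (-4)²·∫cos(x)² dx = 16·π/2 = 8*π;  (-4)²·∫sin(4x)² dx = 16·π/2 = 8*π;  (3)²·∫sin(3x)² dx = 9·π/2 = 9*π/2.
  u² cross terms: 2·(-4)·(-4)·∫cos(x)·sin(4x) dx = 32·(8/15) = 256/15;  2·(-4)·(3)·∫cos(x)·sin(3x) dx = -24·(0) = 0;  2·(-4)·(3)·∫sin(4x)·sin(3x) dx = -24·(0) = 0.
  So ∫_0^π u² dx = 8*π + 8*π + 9*π/2 + 256/15 + 0 + 0 = 256/15 + 41*π/2.
  (u')² squared terms: (-16)²·∫cos(4x)² dx = 256·π/2 = 128*π;  (4)²·∫sin(x)² dx = 16·π/2 = 8*π;  (9)²·∫cos(3x)² dx = 81·π/2 = 81*π/2.
  (u')² cross terms: 2·(-16)·(4)·∫cos(4x)·sin(x) dx = -128·(-2/15) = 256/15;  2·(-16)·(9)·∫cos(4x)·cos(3x) dx = -288·(0) = 0;  2·(4)·(9)·∫sin(x)·cos(3x) dx = 72·(0) = 0.
  So ∫_0^π (u')² dx = 128*π + 8*π + 81*π/2 + 256/15 + 0 + 0 = 256/15 + 353*π/2.
||u||_{H^1}^2 = (256/15 + 41*π/2) + (256/15 + 353*π/2) = 512/15 + 197*π.


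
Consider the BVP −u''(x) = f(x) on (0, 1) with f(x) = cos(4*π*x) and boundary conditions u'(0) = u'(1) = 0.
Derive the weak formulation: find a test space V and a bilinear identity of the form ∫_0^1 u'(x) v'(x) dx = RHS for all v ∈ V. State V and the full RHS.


V = H^1(0, 1) (no boundary constraint on v; u is determined up to an additive constant); weak form: ∫_0^1 u'v' dx = ∫_0^1 (cos(4*π*x)) v dx for all v ∈ V.

Multiply both sides by a test function v and integrate from 0 to 1:
  ∫_0^1 −u''(x) v(x) dx = ∫_0^1 f(x) v(x) dx.
Integrate the LHS by parts once:
  ∫_0^1 −u'' v dx = −[u'(x) v(x)]_0^1 + ∫_0^1 u'(x) v'(x) dx.
Thus ∫_0^1 u'(x) v'(x) dx = ∫_0^1 f(x) v(x) dx + [u'(x) v(x)]_0^1.
Choose V so that boundary terms are either known or forced to vanish.
u has homogeneous Neumann: u'(0) = u'(1) = 0. So [u' v]_0^1 = 0·v(1) − 0·v(0) = 0 for any v; take V = H^1(0, 1).
Weak formulation: find u (satisfying any essential BC) such that ∫_0^1 u'(x) v'(x) dx = ∫_0^1 f v dx for all v ∈ V (homogeneous Neumann, so boundary terms vanish).
Substituting f(x) = cos(4*π*x), the right-hand side is ∫_0^1 (cos(4*π*x)) v dx.
Compatibility check (pure Neumann): taking v ≡ 1 ∈ V gives 0 = ∫_0^1 f dx + (0) − (0), i.e. ∫_0^1 f dx must equal u'(0) − u'(1) = 0. Indeed ∫_0^1 (cos(4*π*x)) dx = 0, so the data are compatible. The solution is then unique only up to an additive constant (fix it e.g. by requiring ∫_0^1 u dx = 0).


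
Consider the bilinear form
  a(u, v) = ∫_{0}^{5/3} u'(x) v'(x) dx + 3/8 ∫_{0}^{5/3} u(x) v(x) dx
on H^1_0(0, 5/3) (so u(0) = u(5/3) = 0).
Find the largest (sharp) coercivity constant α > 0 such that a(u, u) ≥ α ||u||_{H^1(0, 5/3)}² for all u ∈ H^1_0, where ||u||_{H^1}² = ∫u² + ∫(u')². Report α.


α = 3*(25 + 24*π^2)/(8*(25 + 9*π^2))

Coercivity of a(·,·) on H^1_0(0, 5/3) means a(u, u) ≥ α ||u||_{H^1}² for every u ∈ H^1_0.
The interval has length L = 5/3, and Poincaré/coercivity depend only on L. Here a(u, u) = ∫(u')² + (3/8)·∫u².
Here 0 < c = 3/8 < 1. The condition a(u,u) ≥ α||u||_{H^1}² reads (1−α)∫(u')² ≥ (α−c)∫u². Any admissible α is ≤ 1 (rapidly oscillating u have ∫u²/∫(u')² → 0), and α = 1 would force 0 ≥ (1−c)∫u², impossible since c < 1; so 1−α > 0. By the sharp Poincaré inequality on H^1_0 of an interval of length L, ∫(u')² ≥ (π/L)²∫u² with equality for the first sine mode sin(π(x−x₀)/L) (x₀ the left endpoint), so the inequality holds for all u iff (1−α)(π/L)² ≥ α − c, i.e. α ≤ ((π/L)² + c)/((π/L)² + 1) = (1 + c(L/π)²)/(1 + (L/π)²). With (π/L)² = 9*π^2/25 and c = 3/8, the largest admissible constant is α = ((π/L)² + c)/((π/L)² + 1).
Simplifying, α = 3*(25 + 24*π^2)/(8*(25 + 9*π^2)).


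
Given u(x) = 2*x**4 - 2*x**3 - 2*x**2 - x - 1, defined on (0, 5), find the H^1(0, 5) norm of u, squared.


||u||_{H^1}^2 = 56715755/63

The H^1 norm (squared) on an interval (0, L) is
  ||u||_{H^1}^2 = ∫_0^L u(x)^2 dx + ∫_0^L u'(x)^2 dx.
Compute u'(x) = 8*x**3 - 6*x**2 - 4*x - 1.
Then u(x)^2 = 4*x**8 - 8*x**7 - 4*x**6 + 4*x**5 + 4*x**4 + 8*x**3 + 5*x**2 + 2*x + 1 and u'(x)^2 = 64*x**6 - 96*x**5 - 28*x**4 + 32*x**3 + 28*x**2 + 8*x + 1.
Integrate each monomial from 0 to 5 using ∫_0^5 c·x^n dx = c·5^(n+1)/(n+1):
  ∫_0^5 u(x)^2 dx = ∫_0^5 (4*x^8 - 8*x^7 - 4*x^6 + 4*x^5 + 4*x^4 + 8*x^3 + 5*x^2 + 2*x + 1) dx. Term by term:
    ∫_0^5 4*x^8 dx = 7812500/9;  ∫_0^5 -8*x^7 dx = -390625;  ∫_0^5 -4*x^6 dx = -312500/7;
    ∫_0^5 4*x^5 dx = 31250/3;  ∫_0^5 4*x^4 dx = 2500;  ∫_0^5 8*x^3 dx = 1250;
    ∫_0^5 5*x^2 dx = 625/3;  ∫_0^5 2*x dx = 25;  ∫_0^5 1 dx = 5.
  Sum: 7812500/9 − 390625 − 312500/7 + 31250/3 + 2500 + 1250 + 625/3 + 25 + 5 = 28173140/63.
  ∫_0^5 u'(x)^2 dx = ∫_0^5 (64*x^6 - 96*x^5 - 28*x^4 + 32*x^3 + 28*x^2 + 8*x + 1) dx. Term by term:
    ∫_0^5 64*x^6 dx = 5000000/7;  ∫_0^5 -96*x^5 dx = -250000;  ∫_0^5 -28*x^4 dx = -17500;
    ∫_0^5 32*x^3 dx = 5000;  ∫_0^5 28*x^2 dx = 3500/3;  ∫_0^5 8*x dx = 100;
    ∫_0^5 1 dx = 5.
  Sum: 5000000/7 − 250000 − 17500 + 5000 + 3500/3 + 100 + 5 = 9514205/21.
Adding: ||u||_{H^1}^2 = 28173140/63 + 9514205/21 = 56715755/63.


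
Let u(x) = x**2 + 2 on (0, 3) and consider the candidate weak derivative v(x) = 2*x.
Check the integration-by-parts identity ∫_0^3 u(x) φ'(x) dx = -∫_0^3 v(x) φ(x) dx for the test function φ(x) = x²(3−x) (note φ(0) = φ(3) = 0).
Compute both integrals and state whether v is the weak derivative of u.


LHS = -243/10, RHS = -243/10. Yes, v = u' weakly.

u(x) = x**2 + 2, classical derivative u'(x) = 2*x.
φ(x) = x²(3−x), so φ'(x) = 3*x*(2 - x).
Note φ(0) = φ(3) = 0, so the boundary term u·φ vanishes.
LHS = ∫_0^3 u(x) φ'(x) dx = ∫_0^3 (-3*x^4 + 6*x^3 - 6*x^2 + 12*x) dx. Term by term:
  ∫_0^3 -3*x^4 dx = -729/5;  ∫_0^3 6*x^3 dx = 243/2;  ∫_0^3 -6*x^2 dx = -54;
  ∫_0^3 12*x dx = 54.
Sum: -729/5 + 243/2 − 54 + 54 = -243/10.
So LHS = -243/10.
∫_0^3 v(x) φ(x) dx = ∫_0^3 (-2*x^4 + 6*x^3) dx. Term by term:
  ∫_0^3 -2*x^4 dx = -486/5;  ∫_0^3 6*x^3 dx = 243/2.
Sum: -486/5 + 243/2 = 243/10.
So RHS = -∫_0^3 v(x) φ(x) dx = -243/10.
LHS = RHS, so the identity holds for this test φ.
Moreover u is smooth here and v(x) = u'(x) = 2*x pointwise, so the identity holds for every test function. Hence v is the weak derivative of u.


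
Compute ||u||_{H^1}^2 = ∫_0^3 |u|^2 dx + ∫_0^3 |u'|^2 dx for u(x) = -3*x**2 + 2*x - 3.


||u||_{H^1}^2 = 2967/5

The H^1 norm (squared) on an interval (0, L) is
  ||u||_{H^1}^2 = ∫_0^L u(x)^2 dx + ∫_0^L u'(x)^2 dx.
Compute u'(x) = 2 - 6*x.
Then u(x)^2 = 9*x**4 - 12*x**3 + 22*x**2 - 12*x + 9 and u'(x)^2 = 36*x**2 - 24*x + 4.
Integrate each monomial from 0 to 3 using ∫_0^3 c·x^n dx = c·3^(n+1)/(n+1):
  ∫_0^3 u(x)^2 dx = ∫_0^3 (9*x^4 - 12*x^3 + 22*x^2 - 12*x + 9) dx. Term by term:
    ∫_0^3 9*x^4 dx = 2187/5;  ∫_0^3 -12*x^3 dx = -243;  ∫_0^3 22*x^2 dx = 198;
    ∫_0^3 -12*x dx = -54;  ∫_0^3 9 dx = 27.
  Sum: 2187/5 − 243 + 198 − 54 + 27 = 1827/5.
  ∫_0^3 u'(x)^2 dx = ∫_0^3 (36*x^2 - 24*x + 4) dx. Term by term:
    ∫_0^3 36*x^2 dx = 324;  ∫_0^3 -24*x dx = -108;  ∫_0^3 4 dx = 12.
  Sum: 324 − 108 + 12 = 228.
Adding: ||u||_{H^1}^2 = 1827/5 + 228 = 2967/5.


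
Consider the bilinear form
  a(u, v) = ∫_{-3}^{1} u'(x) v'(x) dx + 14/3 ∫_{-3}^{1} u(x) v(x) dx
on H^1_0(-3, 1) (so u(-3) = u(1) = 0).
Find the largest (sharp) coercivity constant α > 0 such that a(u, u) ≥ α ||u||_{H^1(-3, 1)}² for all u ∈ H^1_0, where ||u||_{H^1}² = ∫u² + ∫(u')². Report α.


α = 1

Coercivity of a(·,·) on H^1_0(-3, 1) means a(u, u) ≥ α ||u||_{H^1}² for every u ∈ H^1_0.
The interval has length L = 4, and Poincaré/coercivity depend only on L. Here a(u, u) = ∫(u')² + (14/3)·∫u².
Here c = 14/3 ≥ 1, so a(u,u) = ∫(u')² + c∫u² ≥ ∫(u')² + ∫u² = ||u||_{H^1}², i.e. α = 1 works. No larger α is possible: a(u,u) ≥ α||u||_{H^1}² means (1−α)∫(u')² ≥ (α−c)∫u², and for the modes u_n = sin(nπ(x−x₀)/L) (x₀ the left endpoint) one has ∫u_n²/∫(u_n')² = (L/(nπ))² → 0, so a(u_n,u_n)/||u_n||_{H^1}² → 1. Hence the optimal constant is α = 1.
Therefore α = 1.


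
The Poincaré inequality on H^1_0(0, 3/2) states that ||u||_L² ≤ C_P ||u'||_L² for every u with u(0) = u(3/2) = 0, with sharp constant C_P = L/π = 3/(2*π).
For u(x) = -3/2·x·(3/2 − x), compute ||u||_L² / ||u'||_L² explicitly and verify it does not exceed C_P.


||u||_L² / ||u'||_L² = 3*sqrt(10)/20 < C_P = 3/(2*π).

u(x) = -3/2·x·(3/2 − x), so u'(x) = 3*x - 9/4.
u(x) = -3/2·x·(3/2 − x) vanishes at x = 0 and x = 3/2, so u ∈ H^1_0(0, 3/2). Differentiate via the product rule and integrate the resulting polynomials term by term.
  ∫_0^3/2 u² dx = ∫_0^3/2 (9*x^4/4 - 27*x^3/4 + 81*x^2/16) dx. Term by term:
    ∫_0^3/2 9*x^4/4 dx = 2187/640;  ∫_0^3/2 -27*x^3/4 dx = -2187/256;  ∫_0^3/2 81*x^2/16 dx = 729/128.
  Sum: 2187/640 − 2187/256 + 729/128 = 729/1280.
  ∫_0^3/2 (u')² dx = ∫_0^3/2 (9*x^2 - 27*x/2 + 81/16) dx. Term by term:
    ∫_0^3/2 9*x^2 dx = 81/8;  ∫_0^3/2 -27*x/2 dx = -243/16;  ∫_0^3/2 81/16 dx = 243/32.
  Sum: 81/8 − 243/16 + 243/32 = 81/32.
∫_0^3/2 u² dx = 729/1280, so ||u||_L² = 27*sqrt(5)/80.
∫_0^3/2 (u')² dx = 81/32, so ||u'||_L² = 9*sqrt(2)/8.
Ratio ||u||_L² / ||u'||_L² = 3*sqrt(10)/20.
Sharp Poincaré constant on H^1_0(0, 3/2) is C_P = L/π = 3/(2*π), achieved by sin(2*π/3·x).
A polynomial bump cannot attain the sharp Poincaré constant (only the first sine eigenfunction does), so the ratio is strictly less than C_P, consistent with ||u||_L² ≤ C_P ||u'||_L².


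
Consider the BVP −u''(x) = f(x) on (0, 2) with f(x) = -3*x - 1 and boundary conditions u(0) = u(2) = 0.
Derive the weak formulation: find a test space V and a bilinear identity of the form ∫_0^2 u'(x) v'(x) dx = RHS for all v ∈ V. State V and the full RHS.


V = H^1_0(0, 2) (so v(0) = v(2) = 0); weak form: ∫_0^2 u'v' dx = ∫_0^2 (-3*x - 1) v dx for all v ∈ V.

Multiply both sides by a test function v and integrate from 0 to 2:
  ∫_0^2 −u''(x) v(x) dx = ∫_0^2 f(x) v(x) dx.
Integrate the LHS by parts once:
  ∫_0^2 −u'' v dx = −[u'(x) v(x)]_0^2 + ∫_0^2 u'(x) v'(x) dx.
Thus ∫_0^2 u'(x) v'(x) dx = ∫_0^2 f(x) v(x) dx + [u'(x) v(x)]_0^2.
Choose V so that boundary terms are either known or forced to vanish.
u is Dirichlet: u(0) = u(2) = 0. Let V = H^1_0(0, 2); then v(0) = v(2) = 0, and [u' v]_0^2 = 0.
Weak formulation: find u (satisfying any essential BC) such that ∫_0^2 u'(x) v'(x) dx = ∫_0^2 f v dx for all v ∈ V.
Substituting f(x) = -3*x - 1, the right-hand side is ∫_0^2 (-3*x - 1) v dx.


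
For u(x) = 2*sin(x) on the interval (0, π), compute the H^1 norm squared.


||u||_{H^1(0,π)}^2 = 4*π

u'(x) = 2*cos(x).
Expand u² and (u')² and integrate term by term on (0, π), using: for integers n ≥ 1, ∫_0^π sin²(nx) dx = ∫_0^π cos²(nx) dx = π/2; for n ≠ n', ∫_0^π sin(nx)sin(n'x) dx = ∫_0^π cos(nx)cos(n'x) dx = 0; and by product-to-sum, ∫_0^π sin(nx)cos(n'x) dx = ½∫_0^π [sin((n+n')x) + sin((n−n')x)] dx, which is 0 when n+n' is even and 2n/(n²−n'²) when n+n' is odd (it need not vanish on (0, π)).
  u² squared terms: (2)²·∫sin(x)² dx = 4·π/2 = 2*π.
  So ∫_0^π u² dx = 2*π.
  (u')² squared terms: (2)²·∫cos(x)² dx = 4·π/2 = 2*π.
  So ∫_0^π (u')² dx = 2*π.
||u||_{H^1}^2 = (2*π) + (2*π) = 4*π.


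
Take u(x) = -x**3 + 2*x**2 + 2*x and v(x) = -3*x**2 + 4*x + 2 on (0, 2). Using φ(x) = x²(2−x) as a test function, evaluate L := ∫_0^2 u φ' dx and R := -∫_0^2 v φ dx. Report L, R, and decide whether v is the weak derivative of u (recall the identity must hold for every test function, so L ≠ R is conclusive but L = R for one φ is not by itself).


LHS = -8/3, RHS = -8/3. Yes, v = u' weakly.

u(x) = -x**3 + 2*x**2 + 2*x, classical derivative u'(x) = -3*x**2 + 4*x + 2.
φ(x) = x²(2−x), so φ'(x) = x*(4 - 3*x).
Note φ(0) = φ(2) = 0, so the boundary term u·φ vanishes.
LHS = ∫_0^2 u(x) φ'(x) dx = ∫_0^2 (3*x^5 - 10*x^4 + 2*x^3 + 8*x^2) dx. Term by term:
  ∫_0^2 3*x^5 dx = 32;  ∫_0^2 -10*x^4 dx = -64;  ∫_0^2 2*x^3 dx = 8;
  ∫_0^2 8*x^2 dx = 64/3.
Sum: 32 − 64 + 8 + 64/3 = -8/3.
So LHS = -8/3.
∫_0^2 v(x) φ(x) dx = ∫_0^2 (3*x^5 - 10*x^4 + 6*x^3 + 4*x^2) dx. Term by term:
  ∫_0^2 3*x^5 dx = 32;  ∫_0^2 -10*x^4 dx = -64;  ∫_0^2 6*x^3 dx = 24;
  ∫_0^2 4*x^2 dx = 32/3.
Sum: 32 − 64 + 24 + 32/3 = 8/3.
So RHS = -∫_0^2 v(x) φ(x) dx = -8/3.
LHS = RHS, so the identity holds for this test φ.
Moreover u is smooth here and v(x) = u'(x) = -3*x**2 + 4*x + 2 pointwise, so the identity holds for every test function. Hence v is the weak derivative of u.


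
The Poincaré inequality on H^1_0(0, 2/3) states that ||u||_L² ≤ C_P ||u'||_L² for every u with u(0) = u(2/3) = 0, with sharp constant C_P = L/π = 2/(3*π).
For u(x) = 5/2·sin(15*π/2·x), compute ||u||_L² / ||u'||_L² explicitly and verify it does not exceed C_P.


||u||_L² / ||u'||_L² = 2/(15*π) < C_P = 2/(3*π).

u(x) = 5/2·sin(15*π/2·x), so u'(x) = 75*π*cos(15*π*x/2)/4.
Writing u(x) = A·sin(kπx/L) with A = 5/2 and k = 5, use ∫_0^L sin²(kπx/L) dx = L/2 and ∫_0^L cos²(kπx/L) dx = L/2.
u² = 25/4·sin²(15*π/2·x) and (u')² = 5625*π^2/16·cos²(15*π/2·x), and each of sin², cos² integrates to L/2 = 1/3 over (0, 2/3).
∫_0^2/3 u² dx = 25/12, so ||u||_L² = 5*sqrt(3)/6.
∫_0^2/3 (u')² dx = 1875*π^2/16, so ||u'||_L² = 25*sqrt(3)*π/4.
Ratio ||u||_L² / ||u'||_L² = 2/(15*π).
Sharp Poincaré constant on H^1_0(0, 2/3) is C_P = L/π = 2/(3*π), achieved by sin(3*π/2·x).
This is the k = 5 harmonic; the ratio L/(kπ) is strictly less than C_P = L/π, consistent with the sharp inequality ||u||_L² ≤ C_P ||u'||_L².


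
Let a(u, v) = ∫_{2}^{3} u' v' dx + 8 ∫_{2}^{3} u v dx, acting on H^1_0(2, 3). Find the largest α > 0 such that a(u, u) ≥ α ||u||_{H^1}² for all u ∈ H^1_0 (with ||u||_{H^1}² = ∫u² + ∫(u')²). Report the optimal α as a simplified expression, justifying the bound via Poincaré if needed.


α = 1

Coercivity of a(·,·) on H^1_0(2, 3) means a(u, u) ≥ α ||u||_{H^1}² for every u ∈ H^1_0.
The interval has length L = 1, and Poincaré/coercivity depend only on L. Here a(u, u) = ∫(u')² + (8)·∫u².
Here c = 8 ≥ 1, so a(u,u) = ∫(u')² + c∫u² ≥ ∫(u')² + ∫u² = ||u||_{H^1}², i.e. α = 1 works. No larger α is possible: a(u,u) ≥ α||u||_{H^1}² means (1−α)∫(u')² ≥ (α−c)∫u², and for the modes u_n = sin(nπ(x−x₀)/L) (x₀ the left endpoint) one has ∫u_n²/∫(u_n')² = (L/(nπ))² → 0, so a(u_n,u_n)/||u_n||_{H^1}² → 1. Hence the optimal constant is α = 1.
Therefore α = 1.


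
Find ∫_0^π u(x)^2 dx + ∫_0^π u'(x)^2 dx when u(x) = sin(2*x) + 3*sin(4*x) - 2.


||u||_{H^1(0,π)}^2 = 83*π

u'(x) = 2*cos(2*x) + 12*cos(4*x).
Expand u² and (u')² and integrate term by term on (0, π), using: for integers n ≥ 1, ∫_0^π sin²(nx) dx = ∫_0^π cos²(nx) dx = π/2; for n ≠ n', ∫_0^π sin(nx)sin(n'x) dx = ∫_0^π cos(nx)cos(n'x) dx = 0; and by product-to-sum, ∫_0^π sin(nx)cos(n'x) dx = ½∫_0^π [sin((n+n')x) + sin((n−n')x)] dx, which is 0 when n+n' is even and 2n/(n²−n'²) when n+n' is odd (it need not vanish on (0, π)). For the constant mode: ∫_0^π 1 dx = π, ∫_0^π cos(nx) dx = 0, ∫_0^π sin(nx) dx = (1−(−1)^n)/n.
  u² squared terms: (-2)²·∫1 dx = 4·π = 4*π;  (3)²·∫sin(4x)² dx = 9·π/2 = 9*π/2;  (1)²·∫sin(2x)² dx = 1·π/2 = π/2.
  u² cross terms: 2·(-2)·(3)·∫1·sin(4x) dx = -12·(0) = 0;  2·(-2)·(1)·∫1·sin(2x) dx = -4·(0) = 0;  2·(3)·(1)·∫sin(4x)·sin(2x) dx = 6·(0) = 0.
  So ∫_0^π u² dx = 4*π + 9*π/2 + π/2 + 0 + 0 + 0 = 9*π.
  (u')² squared terms: (2)²·∫cos(2x)² dx = 4·π/2 = 2*π;  (12)²·∫cos(4x)² dx = 144·π/2 = 72*π.
  (u')² cross terms: 2·(2)·(12)·∫cos(2x)·cos(4x) dx = 48·(0) = 0.
  So ∫_0^π (u')² dx = 2*π + 72*π + 0 = 74*π.
||u||_{H^1}^2 = (9*π) + (74*π) = 83*π.


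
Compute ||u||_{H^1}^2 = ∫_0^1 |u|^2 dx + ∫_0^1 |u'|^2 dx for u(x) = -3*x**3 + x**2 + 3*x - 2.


||u||_{H^1}^2 = 461/70

The H^1 norm (squared) on an interval (0, L) is
  ||u||_{H^1}^2 = ∫_0^L u(x)^2 dx + ∫_0^L u'(x)^2 dx.
Compute u'(x) = -9*x**2 + 2*x + 3.
Then u(x)^2 = 9*x**6 - 6*x**5 - 17*x**4 + 18*x**3 + 5*x**2 - 12*x + 4 and u'(x)^2 = 81*x**4 - 36*x**3 - 50*x**2 + 12*x + 9.
Integrate each monomial from 0 to 1 using ∫_0^1 c·x^n dx = c·1^(n+1)/(n+1):
  ∫_0^1 u(x)^2 dx = ∫_0^1 (9*x^6 - 6*x^5 - 17*x^4 + 18*x^3 + 5*x^2 - 12*x + 4) dx. Term by term:
    ∫_0^1 9*x^6 dx = 9/7;  ∫_0^1 -6*x^5 dx = -1;  ∫_0^1 -17*x^4 dx = -17/5;
    ∫_0^1 18*x^3 dx = 9/2;  ∫_0^1 5*x^2 dx = 5/3;  ∫_0^1 -12*x dx = -6;
    ∫_0^1 4 dx = 4.
  Sum: 9/7 − 1 − 17/5 + 9/2 + 5/3 − 6 + 4 = 221/210.
  ∫_0^1 u'(x)^2 dx = ∫_0^1 (81*x^4 - 36*x^3 - 50*x^2 + 12*x + 9) dx. Term by term:
    ∫_0^1 81*x^4 dx = 81/5;  ∫_0^1 -36*x^3 dx = -9;  ∫_0^1 -50*x^2 dx = -50/3;
    ∫_0^1 12*x dx = 6;  ∫_0^1 9 dx = 9.
  Sum: 81/5 − 9 − 50/3 + 6 + 9 = 83/15.
Adding: ||u||_{H^1}^2 = 221/210 + 83/15 = 461/70.


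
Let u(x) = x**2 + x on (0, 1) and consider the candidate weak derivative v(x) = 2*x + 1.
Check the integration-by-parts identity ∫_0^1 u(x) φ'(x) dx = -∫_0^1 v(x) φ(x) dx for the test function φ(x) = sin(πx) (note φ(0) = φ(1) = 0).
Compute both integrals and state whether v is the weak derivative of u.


LHS = -4/π, RHS = -4/π. Yes, v = u' weakly.

u(x) = x**2 + x, classical derivative u'(x) = 2*x + 1.
φ(x) = sin(πx), so φ'(x) = π*cos(π*x).
Note φ(0) = φ(1) = 0, so the boundary term u·φ vanishes.
LHS = ∫_0^1 u(x) φ'(x) dx = ∫_0^1 (π*x^2*cos(π*x) + π*x*cos(π*x)) dx. Term by term:
  ∫_0^1 π*x*cos(π*x) dx = -2/π;  ∫_0^1 π*x^2*cos(π*x) dx = -2/π.
Sum: -2/π − 2/π = -4/π.
So LHS = -4/π.
∫_0^1 v(x) φ(x) dx = ∫_0^1 (2*x*sin(π*x) + sin(π*x)) dx. Term by term:
  ∫_0^1 2*x*sin(π*x) dx = 2/π;  ∫_0^1 sin(π*x) dx = 2/π.
Sum: 2/π + 2/π = 4/π.
So RHS = -∫_0^1 v(x) φ(x) dx = -4/π.
LHS = RHS, so the identity holds for this test φ.
Moreover u is smooth here and v(x) = u'(x) = 2*x + 1 pointwise, so the identity holds for every test function. Hence v is the weak derivative of u.


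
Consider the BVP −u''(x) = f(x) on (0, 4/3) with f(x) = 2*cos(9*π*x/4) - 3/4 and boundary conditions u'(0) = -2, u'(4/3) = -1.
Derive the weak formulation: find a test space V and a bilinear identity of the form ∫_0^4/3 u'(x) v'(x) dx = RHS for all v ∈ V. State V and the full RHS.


V = H^1(0, 4/3) (v unrestricted at boundary; u is determined up to an additive constant); weak form: ∫_0^4/3 u'v' dx = ∫_0^4/3 (2*cos(9*π*x/4) - 3/4) v dx − v(4/3) + 2·v(0) for all v ∈ V.

Multiply both sides by a test function v and integrate from 0 to 4/3:
  ∫_0^4/3 −u''(x) v(x) dx = ∫_0^4/3 f(x) v(x) dx.
Integrate the LHS by parts once:
  ∫_0^4/3 −u'' v dx = −[u'(x) v(x)]_0^4/3 + ∫_0^4/3 u'(x) v'(x) dx.
Thus ∫_0^4/3 u'(x) v'(x) dx = ∫_0^4/3 f(x) v(x) dx + [u'(x) v(x)]_0^4/3.
Choose V so that boundary terms are either known or forced to vanish.
u has inhomogeneous Neumann u'(0) = -2, u'(4/3) = -1. [u' v]_0^4/3 = (-1)·v(4/3) − (-2)·v(0) = − v(4/3) + 2·v(0). Take V = H^1(0, 4/3); boundary term becomes part of RHS.
Weak formulation: find u (satisfying any essential BC) such that ∫_0^4/3 u'(x) v'(x) dx = ∫_0^4/3 f v dx − v(4/3) + 2·v(0) for all v ∈ V (Neumann data are natural BCs: they enter the RHS as boundary terms).
Substituting f(x) = 2*cos(9*π*x/4) - 3/4, the right-hand side is ∫_0^4/3 (2*cos(9*π*x/4) - 3/4) v dx − v(4/3) + 2·v(0).
Compatibility check (pure Neumann): taking v ≡ 1 ∈ V gives 0 = ∫_0^4/3 f dx + (-1) − (-2), i.e. ∫_0^4/3 f dx must equal u'(0) − u'(4/3) = -1. Indeed ∫_0^4/3 (2*cos(9*π*x/4) - 3/4) dx = -1, so the data are compatible. The solution is then unique only up to an additive constant (fix it e.g. by requiring ∫_0^4/3 u dx = 0).


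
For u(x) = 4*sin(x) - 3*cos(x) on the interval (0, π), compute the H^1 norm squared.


||u||_{H^1(0,π)}^2 = 25*π

u'(x) = 3*sin(x) + 4*cos(x).
Expand u² and (u')² and integrate term by term on (0, π), using: for integers n ≥ 1, ∫_0^π sin²(nx) dx = ∫_0^π cos²(nx) dx = π/2; for n ≠ n', ∫_0^π sin(nx)sin(n'x) dx = ∫_0^π cos(nx)cos(n'x) dx = 0; and by product-to-sum, ∫_0^π sin(nx)cos(n'x) dx = ½∫_0^π [sin((n+n')x) + sin((n−n')x)] dx, which is 0 when n+n' is even and 2n/(n²−n'²) when n+n' is odd (it need not vanish on (0, π)).
  u² squared terms: (-3)²·∫cos(x)² dx = 9·π/2 = 9*π/2;  (4)²·∫sin(x)² dx = 16·π/2 = 8*π.
  u² cross terms: 2·(-3)·(4)·∫cos(x)·sin(x) dx = -24·(0) = 0.
  So ∫_0^π u² dx = 9*π/2 + 8*π + 0 = 25*π/2.
  (u')² squared terms: (3)²·∫sin(x)² dx = 9·π/2 = 9*π/2;  (4)²·∫cos(x)² dx = 16·π/2 = 8*π.
  (u')² cross terms: 2·(3)·(4)·∫sin(x)·cos(x) dx = 24·(0) = 0.
  So ∫_0^π (u')² dx = 9*π/2 + 8*π + 0 = 25*π/2.
||u||_{H^1}^2 = (25*π/2) + (25*π/2) = 25*π.


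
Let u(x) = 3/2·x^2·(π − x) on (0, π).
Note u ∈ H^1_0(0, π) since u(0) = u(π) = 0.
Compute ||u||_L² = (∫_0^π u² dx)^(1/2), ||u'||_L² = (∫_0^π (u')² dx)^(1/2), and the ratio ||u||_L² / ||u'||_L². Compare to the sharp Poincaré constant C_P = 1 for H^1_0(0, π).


||u||_L² / ||u'||_L² = sqrt(14)*π/14 < C_P = 1.

u(x) = 3/2·x^2·(π − x), so u'(x) = 3*x*(-3*x + 2*π)/2.
u(x) = 3/2·x^2·(π − x) vanishes at x = 0 and x = π, so u ∈ H^1_0(0, π). Differentiate via the product rule and integrate the resulting polynomials term by term.
  ∫_0^π u² dx = ∫_0^π (9*x^6/4 - 9*π*x^5/2 + 9*π^2*x^4/4) dx. Term by term:
    ∫_0^π 9*x^6/4 dx = 9*π^7/28;  ∫_0^π -9*π*x^5/2 dx = -3*π^7/4;  ∫_0^π 9*π^2*x^4/4 dx = 9*π^7/20.
  Sum: 9*π^7/28 − 3*π^7/4 + 9*π^7/20 = 3*π^7/140.
  ∫_0^π (u')² dx = ∫_0^π (81*x^4/4 - 27*π*x^3 + 9*π^2*x^2) dx. Term by term:
    ∫_0^π 81*x^4/4 dx = 81*π^5/20;  ∫_0^π -27*π*x^3 dx = -27*π^5/4;  ∫_0^π 9*π^2*x^2 dx = 3*π^5.
  Sum: 81*π^5/20 − 27*π^5/4 + 3*π^5 = 3*π^5/10.
∫_0^π u² dx = 3*π^7/140, so ||u||_L² = sqrt(105)*π^(7/2)/70.
∫_0^π (u')² dx = 3*π^5/10, so ||u'||_L² = sqrt(30)*π^(5/2)/10.
Ratio ||u||_L² / ||u'||_L² = sqrt(14)*π/14.
Sharp Poincaré constant on H^1_0(0, π) is C_P = L/π = 1, achieved by sin(x).
A polynomial bump cannot attain the sharp Poincaré constant (only the first sine eigenfunction does), so the ratio is strictly less than C_P, consistent with ||u||_L² ≤ C_P ||u'||_L².


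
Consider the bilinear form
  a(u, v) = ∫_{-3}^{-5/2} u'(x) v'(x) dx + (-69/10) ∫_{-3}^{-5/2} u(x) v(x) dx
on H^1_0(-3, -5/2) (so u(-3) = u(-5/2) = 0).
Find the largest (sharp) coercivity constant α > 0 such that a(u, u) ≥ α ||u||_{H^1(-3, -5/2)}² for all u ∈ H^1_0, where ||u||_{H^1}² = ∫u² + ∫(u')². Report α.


α = (-69 + 40*π^2)/(10*(1 + 4*π^2))

Coercivity of a(·,·) on H^1_0(-3, -5/2) means a(u, u) ≥ α ||u||_{H^1}² for every u ∈ H^1_0.
The interval has length L = 1/2, and Poincaré/coercivity depend only on L. Here a(u, u) = ∫(u')² + (-69/10)·∫u².
Here c = -69/10 < 0 with |c| < (π/L)² = 4*π^2, so coercivity still holds. The condition a(u,u) ≥ α||u||_{H^1}² reads (1−α)∫(u')² ≥ (α−c)∫u². Any admissible α is ≤ 1 (rapidly oscillating u have ∫u²/∫(u')² → 0), and α = 1 would force 0 ≥ (1−c)∫u², impossible since c < 1; so 1−α > 0. By the sharp Poincaré inequality on H^1_0 of an interval of length L, ∫(u')² ≥ (π/L)²∫u² with equality for the first sine mode sin(π(x−x₀)/L) (x₀ the left endpoint), so the inequality holds for all u iff (1−α)(π/L)² ≥ α − c, i.e. α ≤ ((π/L)² + c)/((π/L)² + 1) = (1 + c(L/π)²)/(1 + (L/π)²). (Direct route, valid since c ≤ 0: Poincaré gives c∫u² ≥ c(L/π)²∫(u')², so a(u,u) ≥ (1 + c(L/π)²)∫(u')², while ||u||_{H^1}² ≤ (1 + (L/π)²)∫(u')²; dividing yields the same α.) With (π/L)² = 4*π^2 and c = -69/10, the largest admissible constant is α = ((π/L)² + c)/((π/L)² + 1).
Simplifying, α = (-69 + 40*π^2)/(10*(1 + 4*π^2)).


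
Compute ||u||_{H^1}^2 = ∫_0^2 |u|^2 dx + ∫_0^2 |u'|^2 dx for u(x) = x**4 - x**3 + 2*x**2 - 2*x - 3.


||u||_{H^1}^2 = 9634/45

The H^1 norm (squared) on an interval (0, L) is
  ||u||_{H^1}^2 = ∫_0^L u(x)^2 dx + ∫_0^L u'(x)^2 dx.
Compute u'(x) = 4*x**3 - 3*x**2 + 4*x - 2.
Then u(x)^2 = x**8 - 2*x**7 + 5*x**6 - 8*x**5 + 2*x**4 - 2*x**3 - 8*x**2 + 12*x + 9 and u'(x)^2 = 16*x**6 - 24*x**5 + 41*x**4 - 40*x**3 + 28*x**2 - 16*x + 4.
Integrate each monomial from 0 to 2 using ∫_0^2 c·x^n dx = c·2^(n+1)/(n+1):
  ∫_0^2 u(x)^2 dx = ∫_0^2 (x^8 - 2*x^7 + 5*x^6 - 8*x^5 + 2*x^4 - 2*x^3 - 8*x^2 + 12*x + 9) dx. Term by term:
    ∫_0^2 x^8 dx = 512/9;  ∫_0^2 -2*x^7 dx = -64;  ∫_0^2 5*x^6 dx = 640/7;
    ∫_0^2 -8*x^5 dx = -256/3;  ∫_0^2 2*x^4 dx = 64/5;  ∫_0^2 -2*x^3 dx = -8;
    ∫_0^2 -8*x^2 dx = -64/3;  ∫_0^2 12*x dx = 24;  ∫_0^2 9 dx = 18.
  Sum: 512/9 − 64 + 640/7 − 256/3 + 64/5 − 8 − 64/3 + 24 + 18 = 7702/315.
  ∫_0^2 u'(x)^2 dx = ∫_0^2 (16*x^6 - 24*x^5 + 41*x^4 - 40*x^3 + 28*x^2 - 16*x + 4) dx. Term by term:
    ∫_0^2 16*x^6 dx = 2048/7;  ∫_0^2 -24*x^5 dx = -256;  ∫_0^2 41*x^4 dx = 1312/5;
    ∫_0^2 -40*x^3 dx = -160;  ∫_0^2 28*x^2 dx = 224/3;  ∫_0^2 -16*x dx = -32;
    ∫_0^2 4 dx = 8.
  Sum: 2048/7 − 256 + 1312/5 − 160 + 224/3 − 32 + 8 = 19912/105.
Adding: ||u||_{H^1}^2 = 7702/315 + 19912/105 = 9634/45.


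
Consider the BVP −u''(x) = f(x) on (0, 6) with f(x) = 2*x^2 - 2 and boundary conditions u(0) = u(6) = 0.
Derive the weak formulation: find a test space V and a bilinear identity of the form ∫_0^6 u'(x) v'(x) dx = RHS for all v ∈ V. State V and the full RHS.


V = H^1_0(0, 6) (so v(0) = v(6) = 0); weak form: ∫_0^6 u'v' dx = ∫_0^6 (2*x^2 - 2) v dx for all v ∈ V.

Multiply both sides by a test function v and integrate from 0 to 6:
  ∫_0^6 −u''(x) v(x) dx = ∫_0^6 f(x) v(x) dx.
Integrate the LHS by parts once:
  ∫_0^6 −u'' v dx = −[u'(x) v(x)]_0^6 + ∫_0^6 u'(x) v'(x) dx.
Thus ∫_0^6 u'(x) v'(x) dx = ∫_0^6 f(x) v(x) dx + [u'(x) v(x)]_0^6.
Choose V so that boundary terms are either known or forced to vanish.
u is Dirichlet: u(0) = u(6) = 0. Let V = H^1_0(0, 6); then v(0) = v(6) = 0, and [u' v]_0^6 = 0.
Weak formulation: find u (satisfying any essential BC) such that ∫_0^6 u'(x) v'(x) dx = ∫_0^6 f v dx for all v ∈ V.
Substituting f(x) = 2*x^2 - 2, the right-hand side is ∫_0^6 (2*x^2 - 2) v dx.


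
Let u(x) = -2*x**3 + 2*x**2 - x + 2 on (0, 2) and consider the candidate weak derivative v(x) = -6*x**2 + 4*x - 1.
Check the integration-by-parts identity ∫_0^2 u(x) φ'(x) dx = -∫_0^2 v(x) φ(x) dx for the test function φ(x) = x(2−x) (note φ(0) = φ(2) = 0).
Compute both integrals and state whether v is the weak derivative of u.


LHS = 28/5, RHS = 28/5. Yes, v = u' weakly.

u(x) = -2*x**3 + 2*x**2 - x + 2, classical derivative u'(x) = -6*x**2 + 4*x - 1.
φ(x) = x(2−x), so φ'(x) = 2 - 2*x.
Note φ(0) = φ(2) = 0, so the boundary term u·φ vanishes.
LHS = ∫_0^2 u(x) φ'(x) dx = ∫_0^2 (4*x^4 - 8*x^3 + 6*x^2 - 6*x + 4) dx. Term by term:
  ∫_0^2 4*x^4 dx = 128/5;  ∫_0^2 -8*x^3 dx = -32;  ∫_0^2 6*x^2 dx = 16;
  ∫_0^2 -6*x dx = -12;  ∫_0^2 4 dx = 8.
Sum: 128/5 − 32 + 16 − 12 + 8 = 28/5.
So LHS = 28/5.
∫_0^2 v(x) φ(x) dx = ∫_0^2 (6*x^4 - 16*x^3 + 9*x^2 - 2*x) dx. Term by term:
  ∫_0^2 6*x^4 dx = 192/5;  ∫_0^2 -16*x^3 dx = -64;  ∫_0^2 9*x^2 dx = 24;
  ∫_0^2 -2*x dx = -4.
Sum: 192/5 − 64 + 24 − 4 = -28/5.
So RHS = -∫_0^2 v(x) φ(x) dx = 28/5.
LHS = RHS, so the identity holds for this test φ.
Moreover u is smooth here and v(x) = u'(x) = -6*x**2 + 4*x - 1 pointwise, so the identity holds for every test function. Hence v is the weak derivative of u.


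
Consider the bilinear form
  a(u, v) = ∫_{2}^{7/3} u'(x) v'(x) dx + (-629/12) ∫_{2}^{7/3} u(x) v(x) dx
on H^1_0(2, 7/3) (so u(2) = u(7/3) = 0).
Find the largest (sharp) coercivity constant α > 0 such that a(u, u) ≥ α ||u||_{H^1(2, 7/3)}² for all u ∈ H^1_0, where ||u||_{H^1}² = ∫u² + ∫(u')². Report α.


α = (-629 + 108*π^2)/(12*(1 + 9*π^2))

Coercivity of a(·,·) on H^1_0(2, 7/3) means a(u, u) ≥ α ||u||_{H^1}² for every u ∈ H^1_0.
The interval has length L = 1/3, and Poincaré/coercivity depend only on L. Here a(u, u) = ∫(u')² + (-629/12)·∫u².
Here c = -629/12 < 0 with |c| < (π/L)² = 9*π^2, so coercivity still holds. The condition a(u,u) ≥ α||u||_{H^1}² reads (1−α)∫(u')² ≥ (α−c)∫u². Any admissible α is ≤ 1 (rapidly oscillating u have ∫u²/∫(u')² → 0), and α = 1 would force 0 ≥ (1−c)∫u², impossible since c < 1; so 1−α > 0. By the sharp Poincaré inequality on H^1_0 of an interval of length L, ∫(u')² ≥ (π/L)²∫u² with equality for the first sine mode sin(π(x−x₀)/L) (x₀ the left endpoint), so the inequality holds for all u iff (1−α)(π/L)² ≥ α − c, i.e. α ≤ ((π/L)² + c)/((π/L)² + 1) = (1 + c(L/π)²)/(1 + (L/π)²). (Direct route, valid since c ≤ 0: Poincaré gives c∫u² ≥ c(L/π)²∫(u')², so a(u,u) ≥ (1 + c(L/π)²)∫(u')², while ||u||_{H^1}² ≤ (1 + (L/π)²)∫(u')²; dividing yields the same α.) With (π/L)² = 9*π^2 and c = -629/12, the largest admissible constant is α = ((π/L)² + c)/((π/L)² + 1).
Simplifying, α = (-629 + 108*π^2)/(12*(1 + 9*π^2)).


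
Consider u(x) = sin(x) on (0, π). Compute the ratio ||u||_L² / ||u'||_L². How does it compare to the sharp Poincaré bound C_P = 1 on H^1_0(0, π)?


||u||_L² / ||u'||_L² = 1 = C_P.

u(x) = sin(x), so u'(x) = cos(x).
Writing u(x) = A·sin(kπx/L) with A = 1 and k = 1, use ∫_0^L sin²(kπx/L) dx = L/2 and ∫_0^L cos²(kπx/L) dx = L/2.
u² = 1·sin²(x) and (u')² = 1·cos²(x), and each of sin², cos² integrates to L/2 = π/2 over (0, π).
∫_0^π u² dx = π/2, so ||u||_L² = sqrt(2)*sqrt(π)/2.
∫_0^π (u')² dx = π/2, so ||u'||_L² = sqrt(2)*sqrt(π)/2.
Ratio ||u||_L² / ||u'||_L² = 1.
Sharp Poincaré constant on H^1_0(0, π) is C_P = L/π = 1, achieved by sin(x).
This is the k = 1 eigenfunction (up to amplitude), so the ratio equals the sharp Poincaré constant exactly.
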